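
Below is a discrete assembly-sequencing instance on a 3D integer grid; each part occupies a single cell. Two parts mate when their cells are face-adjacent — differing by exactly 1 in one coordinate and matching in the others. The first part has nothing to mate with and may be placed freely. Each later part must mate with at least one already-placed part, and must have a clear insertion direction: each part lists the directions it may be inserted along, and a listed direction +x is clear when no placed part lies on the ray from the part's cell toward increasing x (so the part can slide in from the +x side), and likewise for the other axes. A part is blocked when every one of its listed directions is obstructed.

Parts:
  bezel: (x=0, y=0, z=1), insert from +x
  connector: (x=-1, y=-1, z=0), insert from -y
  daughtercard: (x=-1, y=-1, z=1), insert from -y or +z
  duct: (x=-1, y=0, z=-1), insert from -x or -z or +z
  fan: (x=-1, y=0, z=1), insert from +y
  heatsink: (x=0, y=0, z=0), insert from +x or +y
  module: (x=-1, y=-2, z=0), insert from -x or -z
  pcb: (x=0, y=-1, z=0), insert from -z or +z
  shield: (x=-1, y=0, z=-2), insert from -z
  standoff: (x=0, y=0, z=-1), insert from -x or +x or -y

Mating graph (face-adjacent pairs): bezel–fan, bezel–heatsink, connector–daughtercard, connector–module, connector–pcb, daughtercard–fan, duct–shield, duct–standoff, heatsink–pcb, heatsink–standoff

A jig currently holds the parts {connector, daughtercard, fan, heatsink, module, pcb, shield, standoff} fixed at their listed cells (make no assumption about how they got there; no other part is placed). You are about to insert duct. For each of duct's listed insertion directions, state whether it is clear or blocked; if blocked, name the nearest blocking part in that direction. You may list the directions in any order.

-x: ray from duct(-1, 0, -1) has no placed part ⇒ clear
-z: nearest on ray is shield@(-1, 0, -2) ⇒ blocked
+z: nearest on ray is fan@(-1, 0, 1) ⇒ blocked

+z: blocked by fan; -x: clear; -z: blocked by shield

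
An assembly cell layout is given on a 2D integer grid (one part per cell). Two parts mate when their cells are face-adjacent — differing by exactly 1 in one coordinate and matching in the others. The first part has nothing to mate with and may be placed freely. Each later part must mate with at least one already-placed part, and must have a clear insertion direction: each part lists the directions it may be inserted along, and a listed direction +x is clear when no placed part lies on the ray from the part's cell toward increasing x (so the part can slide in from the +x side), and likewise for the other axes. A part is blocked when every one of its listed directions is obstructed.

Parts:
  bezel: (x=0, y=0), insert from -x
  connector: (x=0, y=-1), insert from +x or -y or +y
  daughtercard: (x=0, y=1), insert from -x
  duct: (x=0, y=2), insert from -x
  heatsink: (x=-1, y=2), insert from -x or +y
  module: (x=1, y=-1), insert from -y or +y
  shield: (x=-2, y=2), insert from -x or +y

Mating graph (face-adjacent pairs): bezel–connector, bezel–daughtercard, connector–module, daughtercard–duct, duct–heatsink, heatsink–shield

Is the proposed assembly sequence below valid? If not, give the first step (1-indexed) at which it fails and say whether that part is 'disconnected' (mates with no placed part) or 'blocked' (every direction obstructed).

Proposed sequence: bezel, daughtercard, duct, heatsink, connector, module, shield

1. bezel@(0, 0) [-x clear] — {bezel}
2. daughtercard@(0, 1) [-x clear] — {bezel, daughtercard}
3. duct@(0, 2) [-x clear] — {bezel, daughtercard, duct}
4. heatsink@(-1, 2) [-x clear] — {bezel, daughtercard, duct, heatsink}
5. connector@(0, -1) [+x clear] — {bezel, connector, daughtercard, duct, heatsink}
6. module@(1, -1) [-y clear] — {bezel, connector, daughtercard, duct, heatsink, module}
7. shield@(-2, 2) [-x clear] — {bezel, connector, daughtercard, duct, heatsink, module, shield}

Valid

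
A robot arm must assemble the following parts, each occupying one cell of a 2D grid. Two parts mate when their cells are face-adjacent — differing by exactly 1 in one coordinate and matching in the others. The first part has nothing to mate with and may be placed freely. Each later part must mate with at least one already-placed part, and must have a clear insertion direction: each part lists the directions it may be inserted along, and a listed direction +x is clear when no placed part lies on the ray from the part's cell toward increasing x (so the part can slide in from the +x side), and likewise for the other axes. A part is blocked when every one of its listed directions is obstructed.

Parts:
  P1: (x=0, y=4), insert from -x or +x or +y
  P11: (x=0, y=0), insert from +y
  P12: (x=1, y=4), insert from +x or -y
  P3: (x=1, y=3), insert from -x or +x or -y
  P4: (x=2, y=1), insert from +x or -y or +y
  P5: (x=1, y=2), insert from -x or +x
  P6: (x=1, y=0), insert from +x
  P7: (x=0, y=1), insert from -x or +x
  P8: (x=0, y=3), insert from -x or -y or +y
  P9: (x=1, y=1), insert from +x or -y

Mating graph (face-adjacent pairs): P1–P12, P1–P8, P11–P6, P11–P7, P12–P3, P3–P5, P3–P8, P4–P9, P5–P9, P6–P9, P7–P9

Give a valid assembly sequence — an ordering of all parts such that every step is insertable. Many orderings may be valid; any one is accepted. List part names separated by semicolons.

P12; P3; P5; P9; P6; P11; P1; P7; P8; P4

1. P12@(1, 4) [+x clear] — {P12}
2. P3@(1, 3) [-x clear] — {P12, P3}
3. P5@(1, 2) [-x clear] — {P12, P3, P5}
4. P9@(1, 1) [+x clear] — {P12, P3, P5, P9}
5. P6@(1, 0) [+x clear] — {P12, P3, P5, P6, P9}
6. P11@(0, 0) [+y clear] — {P11, P12, P3, P5, P6, P9}
7. P1@(0, 4) [-x clear] — {P1, P11, P12, P3, P5, P6, P9}
8. P7@(0, 1) [-x clear] — {P1, P11, P12, P3, P5, P6, P7, P9}
9. P8@(0, 3) [-x clear] — {P1, P11, P12, P3, P5, P6, P7, P8, P9}
10. P4@(2, 1) [+x clear] — {P1, P11, P12, P3, P4, P5, P6, P7, P8, P9}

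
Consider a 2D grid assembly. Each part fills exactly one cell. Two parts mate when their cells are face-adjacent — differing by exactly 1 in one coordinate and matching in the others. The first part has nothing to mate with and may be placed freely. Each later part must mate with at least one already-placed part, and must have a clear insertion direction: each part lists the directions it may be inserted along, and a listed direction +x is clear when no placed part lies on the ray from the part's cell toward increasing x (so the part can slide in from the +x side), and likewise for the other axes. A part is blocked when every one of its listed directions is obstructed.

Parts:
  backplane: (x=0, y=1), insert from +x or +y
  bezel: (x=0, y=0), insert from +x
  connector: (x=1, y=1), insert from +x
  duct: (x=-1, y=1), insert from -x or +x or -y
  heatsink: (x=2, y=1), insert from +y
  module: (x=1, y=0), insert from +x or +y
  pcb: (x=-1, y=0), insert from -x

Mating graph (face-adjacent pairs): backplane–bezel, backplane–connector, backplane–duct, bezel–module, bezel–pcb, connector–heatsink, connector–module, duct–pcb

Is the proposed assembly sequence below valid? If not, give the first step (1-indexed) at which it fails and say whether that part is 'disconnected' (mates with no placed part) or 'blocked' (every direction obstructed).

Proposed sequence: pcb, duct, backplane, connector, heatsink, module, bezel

Invalid at step 7 (blocked)

1. pcb@(-1, 0) [-x clear] — {pcb}
2. duct@(-1, 1) [-x clear] — {duct, pcb}
3. backplane@(0, 1) [+x clear] — {backplane, duct, pcb}
4. connector@(1, 1) [+x clear] — {backplane, connector, duct, pcb}
5. heatsink@(2, 1) [+y clear] — {backplane, connector, duct, heatsink, pcb}
6. module@(1, 0) [+x clear] — {backplane, connector, duct, heatsink, module, pcb}
7. bezel@(0, 0) — +x all obstructed ⇒ blocked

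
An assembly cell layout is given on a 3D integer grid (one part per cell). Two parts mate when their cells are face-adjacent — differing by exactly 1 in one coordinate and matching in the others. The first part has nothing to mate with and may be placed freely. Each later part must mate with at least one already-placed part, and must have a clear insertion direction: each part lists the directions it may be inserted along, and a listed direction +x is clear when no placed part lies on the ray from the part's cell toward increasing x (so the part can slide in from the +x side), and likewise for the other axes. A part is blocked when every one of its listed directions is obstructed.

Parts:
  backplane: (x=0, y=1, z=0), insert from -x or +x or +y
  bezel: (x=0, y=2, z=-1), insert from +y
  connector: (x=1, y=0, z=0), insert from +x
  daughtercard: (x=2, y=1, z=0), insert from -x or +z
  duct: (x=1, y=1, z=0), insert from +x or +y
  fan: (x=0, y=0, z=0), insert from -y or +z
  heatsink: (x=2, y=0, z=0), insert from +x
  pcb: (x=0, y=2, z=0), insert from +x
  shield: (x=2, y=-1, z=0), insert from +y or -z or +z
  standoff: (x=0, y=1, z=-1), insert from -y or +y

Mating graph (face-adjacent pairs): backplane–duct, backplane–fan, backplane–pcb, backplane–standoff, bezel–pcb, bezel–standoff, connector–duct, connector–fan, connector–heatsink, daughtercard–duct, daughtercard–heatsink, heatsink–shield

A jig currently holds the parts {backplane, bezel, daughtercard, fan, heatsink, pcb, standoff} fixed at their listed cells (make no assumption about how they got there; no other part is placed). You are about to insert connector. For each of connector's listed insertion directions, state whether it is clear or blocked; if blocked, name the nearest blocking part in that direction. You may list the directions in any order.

+x: blocked by heatsink

+x: nearest on ray is heatsink@(2, 0, 0) ⇒ blocked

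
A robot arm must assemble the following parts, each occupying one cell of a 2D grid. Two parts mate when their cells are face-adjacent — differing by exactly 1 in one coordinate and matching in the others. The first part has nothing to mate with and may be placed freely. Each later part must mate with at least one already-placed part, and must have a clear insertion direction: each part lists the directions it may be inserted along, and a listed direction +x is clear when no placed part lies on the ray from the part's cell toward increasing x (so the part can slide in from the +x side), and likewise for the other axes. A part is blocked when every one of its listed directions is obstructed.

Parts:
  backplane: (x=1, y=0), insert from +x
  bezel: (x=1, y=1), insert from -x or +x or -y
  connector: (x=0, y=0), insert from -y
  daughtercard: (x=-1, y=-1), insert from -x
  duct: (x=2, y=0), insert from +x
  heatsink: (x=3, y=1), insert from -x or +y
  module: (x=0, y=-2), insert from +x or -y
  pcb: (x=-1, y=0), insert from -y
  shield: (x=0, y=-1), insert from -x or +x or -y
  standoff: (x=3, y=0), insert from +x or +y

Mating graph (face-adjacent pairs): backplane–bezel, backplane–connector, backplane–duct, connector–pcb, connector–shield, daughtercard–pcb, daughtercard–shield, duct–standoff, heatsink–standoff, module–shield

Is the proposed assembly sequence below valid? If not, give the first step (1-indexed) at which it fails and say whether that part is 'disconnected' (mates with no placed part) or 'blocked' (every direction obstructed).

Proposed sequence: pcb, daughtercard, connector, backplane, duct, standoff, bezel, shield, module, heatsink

Valid

1. pcb@(-1, 0) [-y clear] — {pcb}
2. daughtercard@(-1, -1) [-x clear] — {daughtercard, pcb}
3. connector@(0, 0) [-y clear] — {connector, daughtercard, pcb}
4. backplane@(1, 0) [+x clear] — {backplane, connector, daughtercard, pcb}
5. duct@(2, 0) [+x clear] — {backplane, connector, daughtercard, duct, pcb}
6. standoff@(3, 0) [+x clear] — {backplane, connector, daughtercard, duct, pcb, standoff}
7. bezel@(1, 1) [-x clear] — {backplane, bezel, connector, daughtercard, duct, pcb, standoff}
8. shield@(0, -1) [+x clear] — {backplane, bezel, connector, daughtercard, duct, pcb, shield, standoff}
9. module@(0, -2) [+x clear] — {backplane, bezel, connector, daughtercard, duct, module, pcb, shield, standoff}
10. heatsink@(3, 1) [+y clear] — {backplane, bezel, connector, daughtercard, duct, heatsink, module, pcb, shield, standoff}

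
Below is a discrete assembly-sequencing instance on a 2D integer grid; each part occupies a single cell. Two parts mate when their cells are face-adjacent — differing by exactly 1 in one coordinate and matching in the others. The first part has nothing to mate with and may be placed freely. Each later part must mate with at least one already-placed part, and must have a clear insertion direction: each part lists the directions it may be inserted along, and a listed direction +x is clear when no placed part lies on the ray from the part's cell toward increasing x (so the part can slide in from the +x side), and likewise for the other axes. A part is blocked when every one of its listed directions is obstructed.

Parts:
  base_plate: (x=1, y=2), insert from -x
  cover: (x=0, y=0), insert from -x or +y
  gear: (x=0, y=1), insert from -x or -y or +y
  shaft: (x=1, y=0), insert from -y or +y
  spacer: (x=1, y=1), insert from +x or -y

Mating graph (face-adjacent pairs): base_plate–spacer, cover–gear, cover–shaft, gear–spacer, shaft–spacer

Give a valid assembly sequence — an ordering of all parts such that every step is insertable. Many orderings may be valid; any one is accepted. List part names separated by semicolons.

base_plate; spacer; gear; cover; shaft

1. base_plate@(1, 2) [-x clear] — {base_plate}
2. spacer@(1, 1) [+x clear] — {base_plate, spacer}
3. gear@(0, 1) [-x clear] — {base_plate, gear, spacer}
4. cover@(0, 0) [-x clear] — {base_plate, cover, gear, spacer}
5. shaft@(1, 0) [-y clear] — {base_plate, cover, gear, shaft, spacer}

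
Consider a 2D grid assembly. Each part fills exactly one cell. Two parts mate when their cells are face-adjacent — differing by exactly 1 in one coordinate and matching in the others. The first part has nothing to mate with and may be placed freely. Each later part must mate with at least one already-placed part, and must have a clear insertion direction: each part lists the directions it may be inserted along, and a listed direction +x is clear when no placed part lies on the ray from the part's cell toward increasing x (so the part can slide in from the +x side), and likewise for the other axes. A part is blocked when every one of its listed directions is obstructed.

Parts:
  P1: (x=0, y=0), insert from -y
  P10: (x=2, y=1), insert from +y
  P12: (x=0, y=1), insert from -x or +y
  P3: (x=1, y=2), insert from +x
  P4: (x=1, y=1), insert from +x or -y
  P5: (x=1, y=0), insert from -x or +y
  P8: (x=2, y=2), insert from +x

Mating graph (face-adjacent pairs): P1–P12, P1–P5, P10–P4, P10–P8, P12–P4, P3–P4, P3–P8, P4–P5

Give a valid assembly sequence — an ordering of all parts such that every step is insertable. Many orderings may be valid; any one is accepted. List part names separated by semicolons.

P4; P12; P10; P5; P1; P3; P8

1. P4@(1, 1) [+x clear] — {P4}
2. P12@(0, 1) [-x clear] — {P12, P4}
3. P10@(2, 1) [+y clear] — {P10, P12, P4}
4. P5@(1, 0) [-x clear] — {P10, P12, P4, P5}
5. P1@(0, 0) [-y clear] — {P1, P10, P12, P4, P5}
6. P3@(1, 2) [+x clear] — {P1, P10, P12, P3, P4, P5}
7. P8@(2, 2) [+x clear] — {P1, P10, P12, P3, P4, P5, P8}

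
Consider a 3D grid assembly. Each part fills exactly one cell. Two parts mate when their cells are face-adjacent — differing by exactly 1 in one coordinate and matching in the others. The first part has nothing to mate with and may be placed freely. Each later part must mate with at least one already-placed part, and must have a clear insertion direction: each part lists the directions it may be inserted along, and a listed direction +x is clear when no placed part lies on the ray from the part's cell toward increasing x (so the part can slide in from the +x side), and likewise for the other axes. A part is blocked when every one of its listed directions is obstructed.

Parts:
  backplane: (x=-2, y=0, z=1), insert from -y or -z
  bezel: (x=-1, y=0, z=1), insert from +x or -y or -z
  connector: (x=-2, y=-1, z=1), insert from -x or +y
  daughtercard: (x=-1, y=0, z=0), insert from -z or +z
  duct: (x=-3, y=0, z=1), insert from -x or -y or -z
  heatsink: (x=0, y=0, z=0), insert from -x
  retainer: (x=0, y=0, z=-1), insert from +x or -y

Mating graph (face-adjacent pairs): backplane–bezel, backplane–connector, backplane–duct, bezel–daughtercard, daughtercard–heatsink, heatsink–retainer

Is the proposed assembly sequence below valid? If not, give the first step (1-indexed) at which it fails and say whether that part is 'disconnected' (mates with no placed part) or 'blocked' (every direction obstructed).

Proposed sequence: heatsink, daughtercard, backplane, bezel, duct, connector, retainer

Invalid at step 3 (disconnected)

1. heatsink@(0, 0, 0) [-x clear] — {heatsink}
2. daughtercard@(-1, 0, 0) [-z clear] — {daughtercard, heatsink}
3. backplane@(-2, 0, 1) — no placed neighbour ⇒ disconnected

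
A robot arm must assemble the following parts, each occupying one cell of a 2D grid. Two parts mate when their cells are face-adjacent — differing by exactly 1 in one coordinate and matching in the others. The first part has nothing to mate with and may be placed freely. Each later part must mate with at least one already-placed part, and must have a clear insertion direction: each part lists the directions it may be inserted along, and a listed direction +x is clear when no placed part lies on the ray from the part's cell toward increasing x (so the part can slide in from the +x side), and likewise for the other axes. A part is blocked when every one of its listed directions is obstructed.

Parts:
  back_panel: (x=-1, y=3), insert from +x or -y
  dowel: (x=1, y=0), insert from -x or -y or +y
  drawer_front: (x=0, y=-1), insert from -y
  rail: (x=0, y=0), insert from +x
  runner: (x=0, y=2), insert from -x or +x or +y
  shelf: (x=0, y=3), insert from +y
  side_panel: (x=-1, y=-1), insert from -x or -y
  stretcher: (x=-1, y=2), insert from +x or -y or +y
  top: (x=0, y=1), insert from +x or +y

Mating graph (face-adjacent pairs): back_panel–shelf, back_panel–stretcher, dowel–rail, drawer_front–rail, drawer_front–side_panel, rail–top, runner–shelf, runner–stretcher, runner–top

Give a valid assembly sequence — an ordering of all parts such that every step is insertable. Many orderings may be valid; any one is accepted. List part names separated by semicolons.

1. side_panel@(-1, -1) [-x clear] — {side_panel}
2. drawer_front@(0, -1) [-y clear] — {drawer_front, side_panel}
3. rail@(0, 0) [+x clear] — {drawer_front, rail, side_panel}
4. dowel@(1, 0) [-y clear] — {dowel, drawer_front, rail, side_panel}
5. top@(0, 1) [+x clear] — {dowel, drawer_front, rail, side_panel, top}
6. runner@(0, 2) [-x clear] — {dowel, drawer_front, rail, runner, side_panel, top}
7. stretcher@(-1, 2) [+y clear] — {dowel, drawer_front, rail, runner, side_panel, stretcher, top}
8. back_panel@(-1, 3) [+x clear] — {back_panel, dowel, drawer_front, rail, runner, side_panel, stretcher, top}
9. shelf@(0, 3) [+y clear] — {back_panel, dowel, drawer_front, rail, runner, shelf, side_panel, stretcher, top}

side_panel; drawer_front; rail; dowel; top; runner; stretcher; back_panel; shelf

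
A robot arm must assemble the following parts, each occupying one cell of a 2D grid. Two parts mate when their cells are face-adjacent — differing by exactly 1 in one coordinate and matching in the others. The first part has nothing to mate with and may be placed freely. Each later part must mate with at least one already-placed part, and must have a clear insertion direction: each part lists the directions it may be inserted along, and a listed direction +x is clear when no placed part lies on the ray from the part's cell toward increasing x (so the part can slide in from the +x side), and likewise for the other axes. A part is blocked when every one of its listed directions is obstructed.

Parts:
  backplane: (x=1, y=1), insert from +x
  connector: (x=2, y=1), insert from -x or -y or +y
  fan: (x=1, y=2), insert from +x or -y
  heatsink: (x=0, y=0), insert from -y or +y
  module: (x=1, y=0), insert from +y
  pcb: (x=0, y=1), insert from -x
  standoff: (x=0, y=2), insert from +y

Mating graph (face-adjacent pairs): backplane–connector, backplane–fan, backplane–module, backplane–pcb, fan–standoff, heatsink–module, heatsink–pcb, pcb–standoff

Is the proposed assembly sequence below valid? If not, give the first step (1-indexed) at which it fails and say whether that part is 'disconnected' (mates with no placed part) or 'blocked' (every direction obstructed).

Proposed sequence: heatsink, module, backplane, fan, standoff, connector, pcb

Valid

1. heatsink@(0, 0) [-y clear] — {heatsink}
2. module@(1, 0) [+y clear] — {heatsink, module}
3. backplane@(1, 1) [+x clear] — {backplane, heatsink, module}
4. fan@(1, 2) [+x clear] — {backplane, fan, heatsink, module}
5. standoff@(0, 2) [+y clear] — {backplane, fan, heatsink, module, standoff}
6. connector@(2, 1) [-y clear] — {backplane, connector, fan, heatsink, module, standoff}
7. pcb@(0, 1) [-x clear] — {backplane, connector, fan, heatsink, module, pcb, standoff}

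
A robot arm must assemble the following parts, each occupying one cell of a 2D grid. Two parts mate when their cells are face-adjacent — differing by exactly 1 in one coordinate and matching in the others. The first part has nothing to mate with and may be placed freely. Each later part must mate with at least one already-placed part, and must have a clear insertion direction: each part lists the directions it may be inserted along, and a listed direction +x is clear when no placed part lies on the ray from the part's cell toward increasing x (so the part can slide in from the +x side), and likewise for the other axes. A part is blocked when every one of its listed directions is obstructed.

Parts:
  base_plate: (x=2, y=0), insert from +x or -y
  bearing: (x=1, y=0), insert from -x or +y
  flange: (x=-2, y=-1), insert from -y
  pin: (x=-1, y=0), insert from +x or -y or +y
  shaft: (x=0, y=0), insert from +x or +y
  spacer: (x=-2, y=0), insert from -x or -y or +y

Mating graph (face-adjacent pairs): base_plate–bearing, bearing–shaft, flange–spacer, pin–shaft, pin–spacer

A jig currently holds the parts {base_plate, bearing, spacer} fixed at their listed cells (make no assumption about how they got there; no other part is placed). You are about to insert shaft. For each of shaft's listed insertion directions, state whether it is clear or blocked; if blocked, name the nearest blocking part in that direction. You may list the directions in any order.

+x: blocked by bearing; +y: clear

+x: nearest on ray is bearing@(1, 0) ⇒ blocked
+y: ray from shaft(0, 0) has no placed part ⇒ clear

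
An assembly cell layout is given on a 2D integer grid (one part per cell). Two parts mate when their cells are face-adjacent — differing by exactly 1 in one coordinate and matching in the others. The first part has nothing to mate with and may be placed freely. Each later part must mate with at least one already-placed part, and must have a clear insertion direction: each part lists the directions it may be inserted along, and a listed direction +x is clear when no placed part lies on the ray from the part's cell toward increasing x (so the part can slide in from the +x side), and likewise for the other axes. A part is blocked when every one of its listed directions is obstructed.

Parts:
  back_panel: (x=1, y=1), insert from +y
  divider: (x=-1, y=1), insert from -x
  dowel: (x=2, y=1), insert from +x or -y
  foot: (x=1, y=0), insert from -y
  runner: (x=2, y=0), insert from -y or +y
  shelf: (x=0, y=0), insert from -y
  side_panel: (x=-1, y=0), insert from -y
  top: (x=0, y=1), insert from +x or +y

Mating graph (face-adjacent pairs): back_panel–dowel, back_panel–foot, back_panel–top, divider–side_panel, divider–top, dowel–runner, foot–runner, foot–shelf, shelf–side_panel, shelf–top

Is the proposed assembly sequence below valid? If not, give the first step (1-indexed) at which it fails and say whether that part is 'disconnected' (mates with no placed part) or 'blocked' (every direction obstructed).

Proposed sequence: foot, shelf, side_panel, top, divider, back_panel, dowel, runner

1. foot@(1, 0) [-y clear] — {foot}
2. shelf@(0, 0) [-y clear] — {foot, shelf}
3. side_panel@(-1, 0) [-y clear] — {foot, shelf, side_panel}
4. top@(0, 1) [+x clear] — {foot, shelf, side_panel, top}
5. divider@(-1, 1) [-x clear] — {divider, foot, shelf, side_panel, top}
6. back_panel@(1, 1) [+y clear] — {back_panel, divider, foot, shelf, side_panel, top}
7. dowel@(2, 1) [+x clear] — {back_panel, divider, dowel, foot, shelf, side_panel, top}
8. runner@(2, 0) [-y clear] — {back_panel, divider, dowel, foot, runner, shelf, side_panel, top}

Valid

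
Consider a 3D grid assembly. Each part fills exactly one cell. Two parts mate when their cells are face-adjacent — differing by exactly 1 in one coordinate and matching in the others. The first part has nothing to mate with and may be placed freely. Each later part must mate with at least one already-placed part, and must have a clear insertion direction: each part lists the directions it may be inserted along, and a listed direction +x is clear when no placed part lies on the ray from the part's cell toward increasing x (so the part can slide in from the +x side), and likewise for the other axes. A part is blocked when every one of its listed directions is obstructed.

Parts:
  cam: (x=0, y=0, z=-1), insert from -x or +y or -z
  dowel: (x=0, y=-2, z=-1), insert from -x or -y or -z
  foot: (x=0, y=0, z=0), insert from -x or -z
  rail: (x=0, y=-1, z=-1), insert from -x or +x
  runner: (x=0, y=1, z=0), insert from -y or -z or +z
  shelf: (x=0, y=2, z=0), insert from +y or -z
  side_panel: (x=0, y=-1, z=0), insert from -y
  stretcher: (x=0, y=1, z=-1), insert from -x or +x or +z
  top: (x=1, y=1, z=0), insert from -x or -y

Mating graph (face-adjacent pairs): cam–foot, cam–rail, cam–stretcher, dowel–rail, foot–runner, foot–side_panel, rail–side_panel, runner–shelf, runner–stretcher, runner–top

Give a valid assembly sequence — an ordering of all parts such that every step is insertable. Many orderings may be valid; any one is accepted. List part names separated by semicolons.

cam; stretcher; foot; rail; runner; shelf; side_panel; dowel; top

1. cam@(0, 0, -1) [-x clear] — {cam}
2. stretcher@(0, 1, -1) [-x clear] — {cam, stretcher}
3. foot@(0, 0, 0) [-x clear] — {cam, foot, stretcher}
4. rail@(0, -1, -1) [-x clear] — {cam, foot, rail, stretcher}
5. runner@(0, 1, 0) [+z clear] — {cam, foot, rail, runner, stretcher}
6. shelf@(0, 2, 0) [+y clear] — {cam, foot, rail, runner, shelf, stretcher}
7. side_panel@(0, -1, 0) [-y clear] — {cam, foot, rail, runner, shelf, side_panel, stretcher}
8. dowel@(0, -2, -1) [-x clear] — {cam, dowel, foot, rail, runner, shelf, side_panel, stretcher}
9. top@(1, 1, 0) [-y clear] — {cam, dowel, foot, rail, runner, shelf, side_panel, stretcher, top}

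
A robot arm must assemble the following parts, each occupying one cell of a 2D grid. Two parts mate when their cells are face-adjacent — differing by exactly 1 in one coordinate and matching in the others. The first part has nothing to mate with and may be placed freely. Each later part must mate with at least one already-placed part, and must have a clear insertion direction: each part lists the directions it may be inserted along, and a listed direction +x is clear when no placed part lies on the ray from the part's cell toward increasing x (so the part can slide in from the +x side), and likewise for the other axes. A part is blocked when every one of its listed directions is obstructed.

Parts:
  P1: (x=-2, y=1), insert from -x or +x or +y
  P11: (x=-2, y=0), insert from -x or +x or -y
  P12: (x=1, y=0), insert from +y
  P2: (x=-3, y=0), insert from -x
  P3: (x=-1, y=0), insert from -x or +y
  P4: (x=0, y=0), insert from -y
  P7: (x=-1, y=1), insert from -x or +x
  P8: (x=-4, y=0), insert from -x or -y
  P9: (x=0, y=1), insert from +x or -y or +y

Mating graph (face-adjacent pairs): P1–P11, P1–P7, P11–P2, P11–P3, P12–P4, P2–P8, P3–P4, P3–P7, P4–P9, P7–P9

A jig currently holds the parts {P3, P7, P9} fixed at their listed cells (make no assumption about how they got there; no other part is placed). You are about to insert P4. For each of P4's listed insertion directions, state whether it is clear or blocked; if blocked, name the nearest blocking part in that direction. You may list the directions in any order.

-y: clear

-y: ray from P4(0, 0) has no placed part ⇒ clear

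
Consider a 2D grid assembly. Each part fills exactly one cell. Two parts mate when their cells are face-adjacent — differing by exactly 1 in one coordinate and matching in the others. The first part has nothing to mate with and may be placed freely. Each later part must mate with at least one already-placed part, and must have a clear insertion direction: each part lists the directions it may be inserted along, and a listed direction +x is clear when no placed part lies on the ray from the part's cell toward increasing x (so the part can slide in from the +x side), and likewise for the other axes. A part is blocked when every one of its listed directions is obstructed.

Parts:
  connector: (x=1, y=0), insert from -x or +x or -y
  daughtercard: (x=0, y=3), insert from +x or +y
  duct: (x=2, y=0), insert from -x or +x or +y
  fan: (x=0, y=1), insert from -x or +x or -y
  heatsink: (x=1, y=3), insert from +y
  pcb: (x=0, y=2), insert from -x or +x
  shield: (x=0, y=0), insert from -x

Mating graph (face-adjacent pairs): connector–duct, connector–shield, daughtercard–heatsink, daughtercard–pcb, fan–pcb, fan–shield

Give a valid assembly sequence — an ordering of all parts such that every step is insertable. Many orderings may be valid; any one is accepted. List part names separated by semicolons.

1. heatsink@(1, 3) [+y clear] — {heatsink}
2. daughtercard@(0, 3) [+y clear] — {daughtercard, heatsink}
3. pcb@(0, 2) [-x clear] — {daughtercard, heatsink, pcb}
4. fan@(0, 1) [-x clear] — {daughtercard, fan, heatsink, pcb}
5. shield@(0, 0) [-x clear] — {daughtercard, fan, heatsink, pcb, shield}
6. connector@(1, 0) [+x clear] — {connector, daughtercard, fan, heatsink, pcb, shield}
7. duct@(2, 0) [+x clear] — {connector, daughtercard, duct, fan, heatsink, pcb, shield}

heatsink; daughtercard; pcb; fan; shield; connector; duct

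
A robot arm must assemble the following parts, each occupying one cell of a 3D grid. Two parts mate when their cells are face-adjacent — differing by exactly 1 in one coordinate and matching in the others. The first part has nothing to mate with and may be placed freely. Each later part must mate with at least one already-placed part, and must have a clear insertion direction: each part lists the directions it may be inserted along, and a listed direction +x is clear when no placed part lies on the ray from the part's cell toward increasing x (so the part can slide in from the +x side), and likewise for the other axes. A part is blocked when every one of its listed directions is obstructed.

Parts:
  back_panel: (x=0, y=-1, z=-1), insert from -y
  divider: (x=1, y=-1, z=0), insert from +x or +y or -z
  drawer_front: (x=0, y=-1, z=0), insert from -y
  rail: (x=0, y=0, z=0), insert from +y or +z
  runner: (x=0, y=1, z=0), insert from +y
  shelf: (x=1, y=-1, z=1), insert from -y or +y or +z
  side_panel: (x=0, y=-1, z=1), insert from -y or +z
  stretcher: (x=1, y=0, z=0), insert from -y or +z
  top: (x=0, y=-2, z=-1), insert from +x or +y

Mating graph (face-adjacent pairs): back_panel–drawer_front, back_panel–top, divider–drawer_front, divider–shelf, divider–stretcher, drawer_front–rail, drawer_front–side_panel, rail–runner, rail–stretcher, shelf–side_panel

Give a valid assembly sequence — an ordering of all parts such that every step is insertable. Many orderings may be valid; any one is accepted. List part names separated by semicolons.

divider; drawer_front; back_panel; top; rail; runner; side_panel; shelf; stretcher

1. divider@(1, -1, 0) [+x clear] — {divider}
2. drawer_front@(0, -1, 0) [-y clear] — {divider, drawer_front}
3. back_panel@(0, -1, -1) [-y clear] — {back_panel, divider, drawer_front}
4. top@(0, -2, -1) [+x clear] — {back_panel, divider, drawer_front, top}
5. rail@(0, 0, 0) [+y clear] — {back_panel, divider, drawer_front, rail, top}
6. runner@(0, 1, 0) [+y clear] — {back_panel, divider, drawer_front, rail, runner, top}
7. side_panel@(0, -1, 1) [-y clear] — {back_panel, divider, drawer_front, rail, runner, side_panel, top}
8. shelf@(1, -1, 1) [-y clear] — {back_panel, divider, drawer_front, rail, runner, shelf, side_panel, top}
9. stretcher@(1, 0, 0) [+z clear] — {back_panel, divider, drawer_front, rail, runner, shelf, side_panel, stretcher, top}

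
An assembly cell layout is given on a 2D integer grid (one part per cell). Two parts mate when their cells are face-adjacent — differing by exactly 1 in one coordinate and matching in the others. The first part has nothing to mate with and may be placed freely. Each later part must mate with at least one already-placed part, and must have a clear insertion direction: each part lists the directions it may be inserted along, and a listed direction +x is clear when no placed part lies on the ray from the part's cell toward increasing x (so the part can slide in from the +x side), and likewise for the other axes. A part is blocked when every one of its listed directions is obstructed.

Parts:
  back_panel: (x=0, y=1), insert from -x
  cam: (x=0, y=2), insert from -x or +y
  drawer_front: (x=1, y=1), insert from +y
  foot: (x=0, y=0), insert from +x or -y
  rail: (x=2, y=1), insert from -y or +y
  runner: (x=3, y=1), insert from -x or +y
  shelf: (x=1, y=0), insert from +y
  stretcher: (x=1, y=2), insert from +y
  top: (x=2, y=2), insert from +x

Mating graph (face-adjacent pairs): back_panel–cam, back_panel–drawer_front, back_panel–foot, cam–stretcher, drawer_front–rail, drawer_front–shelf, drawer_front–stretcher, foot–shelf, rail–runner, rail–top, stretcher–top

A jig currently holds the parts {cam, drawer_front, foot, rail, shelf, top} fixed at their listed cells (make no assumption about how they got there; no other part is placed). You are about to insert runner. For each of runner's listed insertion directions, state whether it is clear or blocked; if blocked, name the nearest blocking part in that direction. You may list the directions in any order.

+y: clear; -x: blocked by rail

-x: nearest on ray is rail@(2, 1) ⇒ blocked
+y: ray from runner(3, 1) has no placed part ⇒ clear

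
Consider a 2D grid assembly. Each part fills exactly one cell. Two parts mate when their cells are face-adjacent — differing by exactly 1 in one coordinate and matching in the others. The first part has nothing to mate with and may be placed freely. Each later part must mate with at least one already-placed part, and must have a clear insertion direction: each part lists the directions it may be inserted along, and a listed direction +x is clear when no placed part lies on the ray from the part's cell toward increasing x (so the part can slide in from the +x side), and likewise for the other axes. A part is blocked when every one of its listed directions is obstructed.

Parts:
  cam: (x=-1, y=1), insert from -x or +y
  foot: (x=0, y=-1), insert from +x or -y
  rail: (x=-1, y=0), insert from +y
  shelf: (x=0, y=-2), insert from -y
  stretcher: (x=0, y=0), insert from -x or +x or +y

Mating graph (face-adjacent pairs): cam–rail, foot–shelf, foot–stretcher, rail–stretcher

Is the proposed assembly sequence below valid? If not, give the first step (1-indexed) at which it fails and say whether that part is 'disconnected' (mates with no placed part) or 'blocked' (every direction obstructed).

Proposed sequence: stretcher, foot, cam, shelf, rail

1. stretcher@(0, 0) [-x clear] — {stretcher}
2. foot@(0, -1) [+x clear] — {foot, stretcher}
3. cam@(-1, 1) — no placed neighbour ⇒ disconnected

Invalid at step 3 (disconnected)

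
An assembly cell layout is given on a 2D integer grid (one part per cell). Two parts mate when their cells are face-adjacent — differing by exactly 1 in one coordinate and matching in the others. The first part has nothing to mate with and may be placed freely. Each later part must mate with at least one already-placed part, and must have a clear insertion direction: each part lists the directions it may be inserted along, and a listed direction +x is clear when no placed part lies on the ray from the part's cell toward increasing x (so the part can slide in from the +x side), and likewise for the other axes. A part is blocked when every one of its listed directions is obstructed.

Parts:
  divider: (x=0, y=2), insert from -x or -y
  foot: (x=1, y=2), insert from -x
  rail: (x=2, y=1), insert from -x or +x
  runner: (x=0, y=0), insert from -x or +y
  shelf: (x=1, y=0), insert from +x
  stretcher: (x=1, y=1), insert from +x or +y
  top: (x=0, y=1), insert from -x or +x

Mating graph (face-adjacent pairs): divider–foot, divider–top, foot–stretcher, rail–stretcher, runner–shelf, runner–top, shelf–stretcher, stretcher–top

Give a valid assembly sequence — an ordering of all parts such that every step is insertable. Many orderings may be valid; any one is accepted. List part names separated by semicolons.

1. rail@(2, 1) [-x clear] — {rail}
2. stretcher@(1, 1) [+y clear] — {rail, stretcher}
3. foot@(1, 2) [-x clear] — {foot, rail, stretcher}
4. divider@(0, 2) [-x clear] — {divider, foot, rail, stretcher}
5. shelf@(1, 0) [+x clear] — {divider, foot, rail, shelf, stretcher}
6. top@(0, 1) [-x clear] — {divider, foot, rail, shelf, stretcher, top}
7. runner@(0, 0) [-x clear] — {divider, foot, rail, runner, shelf, stretcher, top}

rail; stretcher; foot; divider; shelf; top; runner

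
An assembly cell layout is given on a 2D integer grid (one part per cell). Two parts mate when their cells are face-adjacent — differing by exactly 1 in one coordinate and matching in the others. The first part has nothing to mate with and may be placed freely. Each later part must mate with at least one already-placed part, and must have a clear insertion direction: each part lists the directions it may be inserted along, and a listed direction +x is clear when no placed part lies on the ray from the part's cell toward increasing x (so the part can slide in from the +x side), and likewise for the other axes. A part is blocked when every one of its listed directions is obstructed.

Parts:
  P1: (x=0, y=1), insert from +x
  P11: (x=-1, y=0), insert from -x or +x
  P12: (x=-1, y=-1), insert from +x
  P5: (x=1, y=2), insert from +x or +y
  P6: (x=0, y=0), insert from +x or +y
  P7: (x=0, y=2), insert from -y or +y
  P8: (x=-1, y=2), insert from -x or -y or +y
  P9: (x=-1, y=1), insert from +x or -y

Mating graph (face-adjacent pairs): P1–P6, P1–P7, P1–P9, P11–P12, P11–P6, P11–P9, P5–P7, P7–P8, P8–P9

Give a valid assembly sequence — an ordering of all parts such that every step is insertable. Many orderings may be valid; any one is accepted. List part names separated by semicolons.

P12; P11; P9; P6; P1; P7; P5; P8

1. P12@(-1, -1) [+x clear] — {P12}
2. P11@(-1, 0) [-x clear] — {P11, P12}
3. P9@(-1, 1) [+x clear] — {P11, P12, P9}
4. P6@(0, 0) [+x clear] — {P11, P12, P6, P9}
5. P1@(0, 1) [+x clear] — {P1, P11, P12, P6, P9}
6. P7@(0, 2) [+y clear] — {P1, P11, P12, P6, P7, P9}
7. P5@(1, 2) [+x clear] — {P1, P11, P12, P5, P6, P7, P9}
8. P8@(-1, 2) [-x clear] — {P1, P11, P12, P5, P6, P7, P8, P9}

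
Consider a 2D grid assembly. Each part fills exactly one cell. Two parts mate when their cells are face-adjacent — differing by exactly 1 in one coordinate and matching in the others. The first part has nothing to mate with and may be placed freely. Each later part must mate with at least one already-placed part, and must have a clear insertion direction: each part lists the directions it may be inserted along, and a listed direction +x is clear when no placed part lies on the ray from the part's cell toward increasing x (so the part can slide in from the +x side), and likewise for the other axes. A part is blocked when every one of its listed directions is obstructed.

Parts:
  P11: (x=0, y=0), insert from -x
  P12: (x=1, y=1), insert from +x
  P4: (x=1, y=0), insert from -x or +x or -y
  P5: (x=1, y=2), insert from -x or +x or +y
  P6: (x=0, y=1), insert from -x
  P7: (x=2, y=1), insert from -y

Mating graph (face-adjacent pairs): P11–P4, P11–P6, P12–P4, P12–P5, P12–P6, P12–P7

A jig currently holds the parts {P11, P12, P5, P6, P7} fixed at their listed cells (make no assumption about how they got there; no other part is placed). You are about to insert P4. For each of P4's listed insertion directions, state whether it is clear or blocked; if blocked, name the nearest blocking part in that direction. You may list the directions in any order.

-x: nearest on ray is P11@(0, 0) ⇒ blocked
+x: ray from P4(1, 0) has no placed part ⇒ clear
-y: ray from P4(1, 0) has no placed part ⇒ clear

+x: clear; -x: blocked by P11; -y: clear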